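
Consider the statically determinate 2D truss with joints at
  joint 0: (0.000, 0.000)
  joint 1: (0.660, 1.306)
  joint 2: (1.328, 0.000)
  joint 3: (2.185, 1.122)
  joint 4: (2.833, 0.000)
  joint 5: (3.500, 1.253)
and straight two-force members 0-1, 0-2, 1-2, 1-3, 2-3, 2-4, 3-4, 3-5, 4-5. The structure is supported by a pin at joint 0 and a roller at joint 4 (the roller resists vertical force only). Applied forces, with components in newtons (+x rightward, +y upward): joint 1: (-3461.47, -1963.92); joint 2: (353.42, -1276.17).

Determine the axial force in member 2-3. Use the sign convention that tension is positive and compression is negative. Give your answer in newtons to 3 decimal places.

N=6 nodes, M=9 members, R=3 reactions → 2N=12, M+R=12
member 0 (0-1): L=1.4633, (cx,cy)=(0.4510,0.8925)
member 1 (0-2): L=1.3280, (cx,cy)=(1.0000,0.0000)
member 2 (1-2): L=1.4669, (cx,cy)=(0.4554,-0.8903)
member 3 (1-3): L=1.5361, (cx,cy)=(0.9928,-0.1198)
member 4 (2-3): L=1.4119, (cx,cy)=(0.6070,0.7947)
member 5 (2-4): L=1.5050, (cx,cy)=(1.0000,0.0000)
member 6 (3-4): L=1.2957, (cx,cy)=(0.5001,-0.8660)
member 7 (3-5): L=1.3215, (cx,cy)=(0.9951,0.0991)
member 8 (4-5): L=1.4195, (cx,cy)=(0.4699,0.8827)
solve A·x = −loads:
  F[0-1] = -4235.3367 N (compression)
  F[0-2] = -1197.7587 N (compression)
  F[1-2] = +1950.0463 N (tension)
  F[1-3] = +667.9855 N (tension)
  F[2-3] = -578.7790 N (compression)
  F[2-4] = -311.8551 N (compression)
  F[3-4] = +623.5565 N (tension)
  F[3-5] = -0.0000 N (compression)
  F[4-5] = +0.0000 N (tension)
  Rx@0 = +3108.0500 N
  Ry@0 = +3780.0614 N
  Ry@4 = -539.9714 N

-578.779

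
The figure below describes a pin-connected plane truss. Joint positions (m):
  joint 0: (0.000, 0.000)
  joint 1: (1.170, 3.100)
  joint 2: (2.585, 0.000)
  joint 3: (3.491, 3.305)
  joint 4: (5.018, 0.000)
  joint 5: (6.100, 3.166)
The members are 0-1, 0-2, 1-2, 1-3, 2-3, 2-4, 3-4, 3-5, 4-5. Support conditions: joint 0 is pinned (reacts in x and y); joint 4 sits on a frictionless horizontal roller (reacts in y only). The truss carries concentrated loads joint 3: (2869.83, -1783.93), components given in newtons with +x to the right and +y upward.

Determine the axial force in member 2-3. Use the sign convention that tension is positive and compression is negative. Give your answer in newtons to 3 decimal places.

1298.098

N=6 nodes, M=9 members, R=3 reactions → 2N=12, M+R=12
member 0 (0-1): L=3.3134, (cx,cy)=(0.3531,0.9356)
member 1 (0-2): L=2.5850, (cx,cy)=(1.0000,0.0000)
member 2 (1-2): L=3.4077, (cx,cy)=(0.4152,-0.9097)
member 3 (1-3): L=2.3300, (cx,cy)=(0.9961,0.0880)
member 4 (2-3): L=3.4269, (cx,cy)=(0.2644,0.9644)
member 5 (2-4): L=2.4330, (cx,cy)=(1.0000,0.0000)
member 6 (3-4): L=3.6407, (cx,cy)=(0.4194,-0.9078)
member 7 (3-5): L=2.6127, (cx,cy)=(0.9986,-0.0532)
member 8 (4-5): L=3.3458, (cx,cy)=(0.3234,0.9463)
solve A·x = −loads:
  F[0-1] = +1440.0596 N (tension)
  F[0-2] = +2361.3347 N (tension)
  F[1-2] = -1376.1620 N (compression)
  F[1-3] = +1084.1363 N (tension)
  F[2-3] = +1298.0981 N (tension)
  F[2-4] = +1446.7113 N (tension)
  F[3-4] = -3449.2817 N (compression)
  F[3-5] = +0.0000 N (tension)
  F[4-5] = -0.0000 N (compression)
  Rx@0 = -2869.8300 N
  Ry@0 = -1347.2951 N
  Ry@4 = +3131.2251 N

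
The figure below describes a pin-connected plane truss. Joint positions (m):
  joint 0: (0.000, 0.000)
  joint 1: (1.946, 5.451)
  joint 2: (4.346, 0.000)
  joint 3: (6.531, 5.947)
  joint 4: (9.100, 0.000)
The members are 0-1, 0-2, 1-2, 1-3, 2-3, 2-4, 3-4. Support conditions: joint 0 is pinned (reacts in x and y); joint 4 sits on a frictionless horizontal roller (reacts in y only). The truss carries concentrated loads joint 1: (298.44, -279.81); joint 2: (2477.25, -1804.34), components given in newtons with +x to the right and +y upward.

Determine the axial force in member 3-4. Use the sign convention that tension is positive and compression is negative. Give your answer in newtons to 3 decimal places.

-1198.603

N=5 nodes, M=7 members, R=3 reactions → 2N=10, M+R=10
member 0 (0-1): L=5.7879, (cx,cy)=(0.3362,0.9418)
member 1 (0-2): L=4.3460, (cx,cy)=(1.0000,0.0000)
member 2 (1-2): L=5.9560, (cx,cy)=(0.4030,-0.9152)
member 3 (1-3): L=4.6118, (cx,cy)=(0.9942,0.1076)
member 4 (2-3): L=6.3357, (cx,cy)=(0.3449,0.9386)
member 5 (2-4): L=4.7540, (cx,cy)=(1.0000,0.0000)
member 6 (3-4): L=6.4782, (cx,cy)=(0.3966,-0.9180)
solve A·x = −loads:
  F[0-1] = -1044.6375 N (compression)
  F[0-2] = +3126.9138 N (tension)
  F[1-2] = +660.9588 N (tension)
  F[1-3] = -921.3468 N (compression)
  F[2-3] = +1277.8121 N (tension)
  F[2-4] = +475.3217 N (tension)
  F[3-4] = -1198.6027 N (compression)
  Rx@0 = -2775.6900 N
  Ry@0 = +983.8238 N
  Ry@4 = +1100.3262 N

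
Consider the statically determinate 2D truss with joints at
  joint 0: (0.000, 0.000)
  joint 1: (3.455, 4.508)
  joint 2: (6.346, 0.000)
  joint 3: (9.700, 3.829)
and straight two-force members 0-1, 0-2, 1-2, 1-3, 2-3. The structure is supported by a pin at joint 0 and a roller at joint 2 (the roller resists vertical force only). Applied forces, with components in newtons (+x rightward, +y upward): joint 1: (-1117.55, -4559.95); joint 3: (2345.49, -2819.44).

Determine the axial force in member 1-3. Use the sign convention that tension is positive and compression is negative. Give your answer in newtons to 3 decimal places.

4422.365

N=4 nodes, M=5 members, R=3 reactions → 2N=8, M+R=8
member 0 (0-1): L=5.6797, (cx,cy)=(0.6083,0.7937)
member 1 (0-2): L=6.3460, (cx,cy)=(1.0000,0.0000)
member 2 (1-2): L=5.3554, (cx,cy)=(0.5398,-0.8418)
member 3 (1-3): L=6.2818, (cx,cy)=(0.9941,-0.1081)
member 4 (2-3): L=5.0902, (cx,cy)=(0.6589,0.7522)
solve A·x = −loads:
  F[0-1] = +42.9937 N (tension)
  F[0-2] = +1201.7867 N (tension)
  F[1-2] = -6025.4847 N (compression)
  F[1-3] = +4422.3652 N (tension)
  F[2-3] = -3112.6736 N (compression)
  Rx@0 = -1227.9400 N
  Ry@0 = -34.1242 N
  Ry@2 = +7413.5142 N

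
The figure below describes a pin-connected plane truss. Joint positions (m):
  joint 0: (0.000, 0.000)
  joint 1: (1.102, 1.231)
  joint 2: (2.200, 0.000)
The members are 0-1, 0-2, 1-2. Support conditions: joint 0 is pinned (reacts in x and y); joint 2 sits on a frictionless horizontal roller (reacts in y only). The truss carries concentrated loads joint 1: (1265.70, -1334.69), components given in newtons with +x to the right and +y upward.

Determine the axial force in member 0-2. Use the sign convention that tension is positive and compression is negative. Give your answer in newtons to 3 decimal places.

1228.025

N=3 nodes, M=3 members, R=3 reactions → 2N=6, M+R=6
member 0 (0-1): L=1.6522, (cx,cy)=(0.6670,0.7451)
member 1 (0-2): L=2.2000, (cx,cy)=(1.0000,0.0000)
member 2 (1-2): L=1.6495, (cx,cy)=(0.6656,-0.7463)
solve A·x = −loads:
  F[0-1] = +56.4849 N (tension)
  F[0-2] = +1228.0252 N (tension)
  F[1-2] = -1844.8727 N (compression)
  Rx@0 = -1265.7000 N
  Ry@0 = -42.0850 N
  Ry@2 = +1376.7750 N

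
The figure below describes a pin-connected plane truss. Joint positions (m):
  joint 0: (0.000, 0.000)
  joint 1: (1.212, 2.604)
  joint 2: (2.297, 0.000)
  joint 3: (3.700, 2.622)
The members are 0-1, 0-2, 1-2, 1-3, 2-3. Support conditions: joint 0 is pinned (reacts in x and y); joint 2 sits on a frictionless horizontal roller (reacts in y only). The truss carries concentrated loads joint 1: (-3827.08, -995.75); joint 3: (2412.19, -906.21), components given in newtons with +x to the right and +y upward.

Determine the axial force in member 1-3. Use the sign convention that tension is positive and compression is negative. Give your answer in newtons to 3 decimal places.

N=4 nodes, M=5 members, R=3 reactions → 2N=8, M+R=8
member 0 (0-1): L=2.8722, (cx,cy)=(0.4220,0.9066)
member 1 (0-2): L=2.2970, (cx,cy)=(1.0000,0.0000)
member 2 (1-2): L=2.8210, (cx,cy)=(0.3846,-0.9231)
member 3 (1-3): L=2.4881, (cx,cy)=(1.0000,0.0072)
member 4 (2-3): L=2.9738, (cx,cy)=(0.4718,0.8817)
solve A·x = −loads:
  F[0-1] = -1656.6433 N (compression)
  F[0-2] = -715.8356 N (compression)
  F[1-2] = +571.1548 N (tension)
  F[1-3] = +2908.4268 N (tension)
  F[2-3] = -1051.6511 N (compression)
  Rx@0 = +1414.8900 N
  Ry@0 = +1501.9287 N
  Ry@2 = +400.0313 N

2908.427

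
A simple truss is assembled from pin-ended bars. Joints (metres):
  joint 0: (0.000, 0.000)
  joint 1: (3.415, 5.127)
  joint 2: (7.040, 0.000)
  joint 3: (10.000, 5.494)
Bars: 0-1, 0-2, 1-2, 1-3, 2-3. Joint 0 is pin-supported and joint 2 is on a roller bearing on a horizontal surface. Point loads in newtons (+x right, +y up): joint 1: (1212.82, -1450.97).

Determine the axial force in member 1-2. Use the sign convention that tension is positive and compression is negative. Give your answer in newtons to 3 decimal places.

-1943.734

N=4 nodes, M=5 members, R=3 reactions → 2N=8, M+R=8
member 0 (0-1): L=6.1602, (cx,cy)=(0.5544,0.8323)
member 1 (0-2): L=7.0400, (cx,cy)=(1.0000,0.0000)
member 2 (1-2): L=6.2791, (cx,cy)=(0.5773,-0.8165)
member 3 (1-3): L=6.5952, (cx,cy)=(0.9985,0.0556)
member 4 (2-3): L=6.2406, (cx,cy)=(0.4743,0.8804)
solve A·x = −loads:
  F[0-1] = +163.5649 N (tension)
  F[0-2] = +1122.1457 N (tension)
  F[1-2] = -1943.7336 N (compression)
  F[1-3] = +0.0000 N (tension)
  F[2-3] = -0.0000 N (compression)
  Rx@0 = -1212.8200 N
  Ry@0 = -136.1310 N
  Ry@2 = +1587.1010 N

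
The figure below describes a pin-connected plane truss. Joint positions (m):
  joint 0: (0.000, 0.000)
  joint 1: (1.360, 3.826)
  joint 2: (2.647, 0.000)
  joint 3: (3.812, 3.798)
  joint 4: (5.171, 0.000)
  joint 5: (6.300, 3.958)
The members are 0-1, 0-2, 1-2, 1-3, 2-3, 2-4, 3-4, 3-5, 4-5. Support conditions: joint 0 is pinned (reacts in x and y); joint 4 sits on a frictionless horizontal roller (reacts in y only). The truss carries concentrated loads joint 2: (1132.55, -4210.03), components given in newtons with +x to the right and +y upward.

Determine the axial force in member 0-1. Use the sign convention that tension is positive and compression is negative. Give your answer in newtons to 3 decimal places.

N=6 nodes, M=9 members, R=3 reactions → 2N=12, M+R=12
member 0 (0-1): L=4.0605, (cx,cy)=(0.3349,0.9422)
member 1 (0-2): L=2.6470, (cx,cy)=(1.0000,0.0000)
member 2 (1-2): L=4.0367, (cx,cy)=(0.3188,-0.9478)
member 3 (1-3): L=2.4522, (cx,cy)=(0.9999,-0.0114)
member 4 (2-3): L=3.9727, (cx,cy)=(0.2933,0.9560)
member 5 (2-4): L=2.5240, (cx,cy)=(1.0000,0.0000)
member 6 (3-4): L=4.0338, (cx,cy)=(0.3369,-0.9415)
member 7 (3-5): L=2.4931, (cx,cy)=(0.9979,0.0642)
member 8 (4-5): L=4.1159, (cx,cy)=(0.2743,0.9616)
solve A·x = −loads:
  F[0-1] = -2180.9082 N (compression)
  F[0-2] = +1863.0058 N (tension)
  F[1-2] = +2185.2856 N (tension)
  F[1-3] = -1427.2785 N (compression)
  F[2-3] = +2237.1459 N (tension)
  F[2-4] = +771.1326 N (tension)
  F[3-4] = -2288.8951 N (compression)
  F[3-5] = -0.0000 N (compression)
  F[4-5] = +0.0000 N (tension)
  Rx@0 = -1132.5500 N
  Ry@0 = +2054.9441 N
  Ry@4 = +2155.0859 N

-2180.908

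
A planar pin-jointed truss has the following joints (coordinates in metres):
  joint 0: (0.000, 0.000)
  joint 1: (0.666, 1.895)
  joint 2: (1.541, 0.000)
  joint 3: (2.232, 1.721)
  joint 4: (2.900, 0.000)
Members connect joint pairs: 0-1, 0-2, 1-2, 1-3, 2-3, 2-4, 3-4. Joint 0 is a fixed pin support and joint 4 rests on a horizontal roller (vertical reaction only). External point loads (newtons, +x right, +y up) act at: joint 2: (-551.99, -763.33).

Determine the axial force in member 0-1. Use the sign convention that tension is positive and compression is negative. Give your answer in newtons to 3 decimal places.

-379.161

N=5 nodes, M=7 members, R=3 reactions → 2N=10, M+R=10
member 0 (0-1): L=2.0086, (cx,cy)=(0.3316,0.9434)
member 1 (0-2): L=1.5410, (cx,cy)=(1.0000,0.0000)
member 2 (1-2): L=2.0873, (cx,cy)=(0.4192,-0.9079)
member 3 (1-3): L=1.5756, (cx,cy)=(0.9939,-0.1104)
member 4 (2-3): L=1.8545, (cx,cy)=(0.3726,0.9280)
member 5 (2-4): L=1.3590, (cx,cy)=(1.0000,0.0000)
member 6 (3-4): L=1.8461, (cx,cy)=(0.3618,-0.9322)
solve A·x = −loads:
  F[0-1] = -379.1611 N (compression)
  F[0-2] = -426.2716 N (compression)
  F[1-2] = +431.5296 N (tension)
  F[1-3] = -308.5069 N (compression)
  F[2-3] = +400.3792 N (tension)
  F[2-4] = +157.4391 N (tension)
  F[3-4] = -435.1010 N (compression)
  Rx@0 = +551.9900 N
  Ry@0 = +357.7122 N
  Ry@4 = +405.6178 N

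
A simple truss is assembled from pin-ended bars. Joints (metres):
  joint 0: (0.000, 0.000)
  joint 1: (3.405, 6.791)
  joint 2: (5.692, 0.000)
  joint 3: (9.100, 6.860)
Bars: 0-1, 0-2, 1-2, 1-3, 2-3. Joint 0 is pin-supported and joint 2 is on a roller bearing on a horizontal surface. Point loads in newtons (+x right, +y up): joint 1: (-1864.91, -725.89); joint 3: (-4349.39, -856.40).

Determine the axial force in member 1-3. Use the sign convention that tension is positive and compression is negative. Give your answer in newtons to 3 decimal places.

N=4 nodes, M=5 members, R=3 reactions → 2N=8, M+R=8
member 0 (0-1): L=7.5968, (cx,cy)=(0.4482,0.8939)
member 1 (0-2): L=5.6920, (cx,cy)=(1.0000,0.0000)
member 2 (1-2): L=7.1658, (cx,cy)=(0.3192,-0.9477)
member 3 (1-3): L=5.6954, (cx,cy)=(0.9999,0.0121)
member 4 (2-3): L=7.6599, (cx,cy)=(0.4449,0.8956)
solve A·x = −loads:
  F[0-1] = -8105.5544 N (compression)
  F[0-2] = -2581.2792 N (compression)
  F[1-2] = +6829.2037 N (tension)
  F[1-3] = -3947.9878 N (compression)
  F[2-3] = -902.8522 N (compression)
  Rx@0 = +6214.3000 N
  Ry@0 = +7245.7692 N
  Ry@2 = -5663.4792 N

-3947.988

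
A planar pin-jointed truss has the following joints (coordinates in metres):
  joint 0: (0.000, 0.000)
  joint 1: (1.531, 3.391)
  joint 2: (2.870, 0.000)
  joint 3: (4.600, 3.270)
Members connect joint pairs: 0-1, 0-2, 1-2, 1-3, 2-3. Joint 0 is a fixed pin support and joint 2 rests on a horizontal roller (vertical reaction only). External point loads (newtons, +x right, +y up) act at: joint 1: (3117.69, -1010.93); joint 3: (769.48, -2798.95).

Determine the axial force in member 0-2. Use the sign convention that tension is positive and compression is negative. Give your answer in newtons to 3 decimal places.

N=4 nodes, M=5 members, R=3 reactions → 2N=8, M+R=8
member 0 (0-1): L=3.7206, (cx,cy)=(0.4115,0.9114)
member 1 (0-2): L=2.8700, (cx,cy)=(1.0000,0.0000)
member 2 (1-2): L=3.6458, (cx,cy)=(0.3673,-0.9301)
member 3 (1-3): L=3.0714, (cx,cy)=(0.9992,-0.0394)
member 4 (2-3): L=3.6994, (cx,cy)=(0.4676,0.8839)
solve A·x = −loads:
  F[0-1] = +6337.3041 N (tension)
  F[0-2] = +1279.4131 N (tension)
  F[1-2] = -7390.2159 N (compression)
  F[1-3] = +2206.0040 N (tension)
  F[2-3] = -3068.2011 N (compression)
  Rx@0 = -3887.1700 N
  Ry@0 = -5775.9006 N
  Ry@2 = +9585.7806 N

1279.413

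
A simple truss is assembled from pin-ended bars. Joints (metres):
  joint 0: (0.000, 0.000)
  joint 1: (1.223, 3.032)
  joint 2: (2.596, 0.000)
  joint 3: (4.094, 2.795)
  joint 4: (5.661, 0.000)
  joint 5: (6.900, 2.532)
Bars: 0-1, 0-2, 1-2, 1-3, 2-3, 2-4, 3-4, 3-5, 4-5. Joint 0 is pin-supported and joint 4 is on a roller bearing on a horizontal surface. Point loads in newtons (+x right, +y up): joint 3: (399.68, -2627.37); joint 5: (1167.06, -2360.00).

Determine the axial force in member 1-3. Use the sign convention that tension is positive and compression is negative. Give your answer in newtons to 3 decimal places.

N=6 nodes, M=9 members, R=3 reactions → 2N=12, M+R=12
member 0 (0-1): L=3.2694, (cx,cy)=(0.3741,0.9274)
member 1 (0-2): L=2.5960, (cx,cy)=(1.0000,0.0000)
member 2 (1-2): L=3.3284, (cx,cy)=(0.4125,-0.9110)
member 3 (1-3): L=2.8808, (cx,cy)=(0.9966,-0.0823)
member 4 (2-3): L=3.1711, (cx,cy)=(0.4724,0.8814)
member 5 (2-4): L=3.0650, (cx,cy)=(1.0000,0.0000)
member 6 (3-4): L=3.2043, (cx,cy)=(0.4890,-0.8723)
member 7 (3-5): L=2.8183, (cx,cy)=(0.9956,-0.0933)
member 8 (4-5): L=2.8189, (cx,cy)=(0.4395,0.8982)
solve A·x = −loads:
  F[0-1] = +548.3916 N (tension)
  F[0-2] = +1361.5984 N (tension)
  F[1-2] = -599.2832 N (compression)
  F[1-3] = +453.8919 N (tension)
  F[2-3] = +619.3827 N (tension)
  F[2-4] = +821.7979 N (tension)
  F[3-4] = -3833.7243 N (compression)
  F[3-5] = +2229.8021 N (tension)
  F[4-5] = -2395.7429 N (compression)
  Rx@0 = -1566.7400 N
  Ry@0 = -508.5767 N
  Ry@4 = +5495.9467 N

453.892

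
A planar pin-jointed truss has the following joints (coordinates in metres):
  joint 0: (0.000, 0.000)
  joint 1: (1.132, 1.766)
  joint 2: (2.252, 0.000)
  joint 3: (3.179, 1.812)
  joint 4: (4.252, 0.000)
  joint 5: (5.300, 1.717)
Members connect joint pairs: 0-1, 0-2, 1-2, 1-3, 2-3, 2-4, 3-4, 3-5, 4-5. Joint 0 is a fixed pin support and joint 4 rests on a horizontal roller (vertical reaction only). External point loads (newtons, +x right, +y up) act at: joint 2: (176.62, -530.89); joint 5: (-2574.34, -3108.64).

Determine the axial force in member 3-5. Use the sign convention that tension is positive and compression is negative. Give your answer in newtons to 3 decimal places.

-659.576

N=6 nodes, M=9 members, R=3 reactions → 2N=12, M+R=12
member 0 (0-1): L=2.0977, (cx,cy)=(0.5396,0.8419)
member 1 (0-2): L=2.2520, (cx,cy)=(1.0000,0.0000)
member 2 (1-2): L=2.0912, (cx,cy)=(0.5356,-0.8445)
member 3 (1-3): L=2.0475, (cx,cy)=(0.9997,0.0225)
member 4 (2-3): L=2.0354, (cx,cy)=(0.4554,0.8903)
member 5 (2-4): L=2.0000, (cx,cy)=(1.0000,0.0000)
member 6 (3-4): L=2.1059, (cx,cy)=(0.5095,-0.8605)
member 7 (3-5): L=2.1231, (cx,cy)=(0.9990,-0.0447)
member 8 (4-5): L=2.0116, (cx,cy)=(0.5210,0.8536)
solve A·x = −loads:
  F[0-1] = -621.2968 N (compression)
  F[0-2] = -2062.4379 N (compression)
  F[1-2] = +601.8862 N (tension)
  F[1-3] = -657.8035 N (compression)
  F[2-3] = +25.3910 N (tension)
  F[2-4] = -1928.2668 N (compression)
  F[3-4] = +25.2038 N (tension)
  F[3-5] = -659.5759 N (compression)
  F[4-5] = -3676.5277 N (compression)
  Rx@0 = +2397.7200 N
  Ry@0 = +523.0637 N
  Ry@4 = +3116.4663 N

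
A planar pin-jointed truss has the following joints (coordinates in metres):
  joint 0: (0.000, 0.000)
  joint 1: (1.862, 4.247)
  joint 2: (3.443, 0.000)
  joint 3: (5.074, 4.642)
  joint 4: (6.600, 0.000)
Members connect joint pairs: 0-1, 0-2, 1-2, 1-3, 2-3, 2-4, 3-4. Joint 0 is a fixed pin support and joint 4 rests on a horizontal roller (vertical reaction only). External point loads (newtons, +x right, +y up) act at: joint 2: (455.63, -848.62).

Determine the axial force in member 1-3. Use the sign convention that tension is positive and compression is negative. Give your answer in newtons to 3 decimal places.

N=5 nodes, M=7 members, R=3 reactions → 2N=10, M+R=10
member 0 (0-1): L=4.6372, (cx,cy)=(0.4015,0.9158)
member 1 (0-2): L=3.4430, (cx,cy)=(1.0000,0.0000)
member 2 (1-2): L=4.5317, (cx,cy)=(0.3489,-0.9372)
member 3 (1-3): L=3.2362, (cx,cy)=(0.9925,0.1221)
member 4 (2-3): L=4.9202, (cx,cy)=(0.3315,0.9435)
member 5 (2-4): L=3.1570, (cx,cy)=(1.0000,0.0000)
member 6 (3-4): L=4.8864, (cx,cy)=(0.3123,-0.9500)
solve A·x = −loads:
  F[0-1] = -443.2225 N (compression)
  F[0-2] = +633.5978 N (tension)
  F[1-2] = +391.8457 N (tension)
  F[1-3] = -317.0428 N (compression)
  F[2-3] = +510.2440 N (tension)
  F[2-4] = +145.5311 N (tension)
  F[3-4] = -466.0040 N (compression)
  Rx@0 = -455.6300 N
  Ry@0 = +405.9232 N
  Ry@4 = +442.6968 N

-317.043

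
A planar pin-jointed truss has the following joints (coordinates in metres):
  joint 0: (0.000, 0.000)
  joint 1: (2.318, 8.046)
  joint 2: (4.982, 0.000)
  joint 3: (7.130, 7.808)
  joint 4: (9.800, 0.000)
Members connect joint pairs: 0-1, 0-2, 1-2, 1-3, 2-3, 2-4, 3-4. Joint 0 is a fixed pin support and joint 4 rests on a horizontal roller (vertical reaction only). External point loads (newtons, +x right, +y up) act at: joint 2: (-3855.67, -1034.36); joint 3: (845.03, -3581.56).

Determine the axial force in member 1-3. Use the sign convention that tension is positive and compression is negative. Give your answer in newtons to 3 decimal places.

N=5 nodes, M=7 members, R=3 reactions → 2N=10, M+R=10
member 0 (0-1): L=8.3732, (cx,cy)=(0.2768,0.9609)
member 1 (0-2): L=4.9820, (cx,cy)=(1.0000,0.0000)
member 2 (1-2): L=8.4756, (cx,cy)=(0.3143,-0.9493)
member 3 (1-3): L=4.8179, (cx,cy)=(0.9988,-0.0494)
member 4 (2-3): L=8.0981, (cx,cy)=(0.2652,0.9642)
member 5 (2-4): L=4.8180, (cx,cy)=(1.0000,0.0000)
member 6 (3-4): L=8.2519, (cx,cy)=(0.3236,-0.9462)
solve A·x = −loads:
  F[0-1] = -844.0398 N (compression)
  F[0-2] = -2776.9810 N (compression)
  F[1-2] = +880.9528 N (tension)
  F[1-3] = -511.1804 N (compression)
  F[2-3] = +205.4131 N (tension)
  F[2-4] = +1301.1008 N (tension)
  F[3-4] = -4021.1787 N (compression)
  Rx@0 = +3010.6400 N
  Ry@0 = +811.0528 N
  Ry@4 = +3804.8672 N

-511.180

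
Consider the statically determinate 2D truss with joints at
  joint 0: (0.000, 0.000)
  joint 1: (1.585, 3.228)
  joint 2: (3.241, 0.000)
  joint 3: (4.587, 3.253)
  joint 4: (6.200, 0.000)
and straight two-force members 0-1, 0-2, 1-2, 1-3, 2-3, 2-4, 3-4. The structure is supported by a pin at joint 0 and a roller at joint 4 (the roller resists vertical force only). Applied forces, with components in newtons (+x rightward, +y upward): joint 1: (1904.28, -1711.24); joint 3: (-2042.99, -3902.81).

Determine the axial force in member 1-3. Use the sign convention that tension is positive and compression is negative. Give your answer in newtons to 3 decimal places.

N=5 nodes, M=7 members, R=3 reactions → 2N=10, M+R=10
member 0 (0-1): L=3.5961, (cx,cy)=(0.4408,0.8976)
member 1 (0-2): L=3.2410, (cx,cy)=(1.0000,0.0000)
member 2 (1-2): L=3.6280, (cx,cy)=(0.4565,-0.8897)
member 3 (1-3): L=3.0021, (cx,cy)=(1.0000,0.0083)
member 4 (2-3): L=3.5205, (cx,cy)=(0.3823,0.9240)
member 5 (2-4): L=2.9590, (cx,cy)=(1.0000,0.0000)
member 6 (3-4): L=3.6309, (cx,cy)=(0.4442,-0.8959)
solve A·x = −loads:
  F[0-1] = -2639.8265 N (compression)
  F[0-2] = +1024.7951 N (tension)
  F[1-2] = +708.1850 N (tension)
  F[1-3] = -3391.1544 N (compression)
  F[2-3] = -681.9160 N (compression)
  F[2-4] = +1608.7672 N (tension)
  F[3-4] = -3621.4190 N (compression)
  Rx@0 = +138.7100 N
  Ry@0 = +2369.5864 N
  Ry@4 = +3244.4636 N

-3391.154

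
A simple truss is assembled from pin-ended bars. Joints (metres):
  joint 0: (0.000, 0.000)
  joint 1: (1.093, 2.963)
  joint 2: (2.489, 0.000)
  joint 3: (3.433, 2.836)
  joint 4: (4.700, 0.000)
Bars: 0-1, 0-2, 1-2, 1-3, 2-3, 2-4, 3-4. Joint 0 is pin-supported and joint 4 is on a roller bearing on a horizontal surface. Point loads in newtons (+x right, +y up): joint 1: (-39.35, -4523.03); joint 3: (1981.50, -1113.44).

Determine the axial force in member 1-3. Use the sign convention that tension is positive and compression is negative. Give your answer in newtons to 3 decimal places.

N=5 nodes, M=7 members, R=3 reactions → 2N=10, M+R=10
member 0 (0-1): L=3.1582, (cx,cy)=(0.3461,0.9382)
member 1 (0-2): L=2.4890, (cx,cy)=(1.0000,0.0000)
member 2 (1-2): L=3.2754, (cx,cy)=(0.4262,-0.9046)
member 3 (1-3): L=2.3434, (cx,cy)=(0.9985,-0.0542)
member 4 (2-3): L=2.9890, (cx,cy)=(0.3158,0.9488)
member 5 (2-4): L=2.2110, (cx,cy)=(1.0000,0.0000)
member 6 (3-4): L=3.1062, (cx,cy)=(0.4079,-0.9130)
solve A·x = −loads:
  F[0-1] = -2771.7915 N (compression)
  F[0-2] = +2901.4306 N (tension)
  F[1-2] = -2124.3509 N (compression)
  F[1-3] = -14.5351 N (compression)
  F[2-3] = +2025.4070 N (tension)
  F[2-4] = +1356.3371 N (tension)
  F[3-4] = -3325.1698 N (compression)
  Rx@0 = -1942.1500 N
  Ry@0 = +2600.5016 N
  Ry@4 = +3035.9684 N

-14.535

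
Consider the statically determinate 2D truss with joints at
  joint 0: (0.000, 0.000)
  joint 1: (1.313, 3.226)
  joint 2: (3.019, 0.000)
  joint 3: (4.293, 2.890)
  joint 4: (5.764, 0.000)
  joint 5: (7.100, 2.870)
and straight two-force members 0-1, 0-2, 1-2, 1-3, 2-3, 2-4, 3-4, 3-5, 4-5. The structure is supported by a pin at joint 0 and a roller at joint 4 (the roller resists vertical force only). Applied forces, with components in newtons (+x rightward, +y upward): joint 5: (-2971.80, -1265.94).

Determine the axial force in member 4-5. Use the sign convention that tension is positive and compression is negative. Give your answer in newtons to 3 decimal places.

-1415.044

N=6 nodes, M=9 members, R=3 reactions → 2N=12, M+R=12
member 0 (0-1): L=3.4830, (cx,cy)=(0.3770,0.9262)
member 1 (0-2): L=3.0190, (cx,cy)=(1.0000,0.0000)
member 2 (1-2): L=3.6493, (cx,cy)=(0.4675,-0.8840)
member 3 (1-3): L=2.9989, (cx,cy)=(0.9937,-0.1120)
member 4 (2-3): L=3.1584, (cx,cy)=(0.4034,0.9150)
member 5 (2-4): L=2.7450, (cx,cy)=(1.0000,0.0000)
member 6 (3-4): L=3.2428, (cx,cy)=(0.4536,-0.8912)
member 7 (3-5): L=2.8071, (cx,cy)=(1.0000,-0.0071)
member 8 (4-5): L=3.1657, (cx,cy)=(0.4220,0.9066)
solve A·x = −loads:
  F[0-1] = -1280.7822 N (compression)
  F[0-2] = -2488.9737 N (compression)
  F[1-2] = +1492.5314 N (tension)
  F[1-3] = -1188.0425 N (compression)
  F[2-3] = -1441.9119 N (compression)
  F[2-4] = -1209.6066 N (compression)
  F[3-4] = +1350.1035 N (tension)
  F[3-5] = -2374.6826 N (compression)
  F[4-5] = -1415.0439 N (compression)
  Rx@0 = +2971.8000 N
  Ry@0 = +1186.2891 N
  Ry@4 = +79.6509 N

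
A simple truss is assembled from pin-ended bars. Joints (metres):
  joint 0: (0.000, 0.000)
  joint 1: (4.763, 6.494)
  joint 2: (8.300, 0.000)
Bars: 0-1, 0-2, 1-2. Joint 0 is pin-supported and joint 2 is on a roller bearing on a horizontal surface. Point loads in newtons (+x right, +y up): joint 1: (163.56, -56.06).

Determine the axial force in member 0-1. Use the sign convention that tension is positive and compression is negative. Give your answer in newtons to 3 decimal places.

129.075

N=3 nodes, M=3 members, R=3 reactions → 2N=6, M+R=6
member 0 (0-1): L=8.0535, (cx,cy)=(0.5914,0.8064)
member 1 (0-2): L=8.3000, (cx,cy)=(1.0000,0.0000)
member 2 (1-2): L=7.3948, (cx,cy)=(0.4783,-0.8782)
solve A·x = −loads:
  F[0-1] = +129.0752 N (tension)
  F[0-2] = +87.2220 N (tension)
  F[1-2] = -182.3538 N (compression)
  Rx@0 = -163.5600 N
  Ry@0 = -104.0813 N
  Ry@2 = +160.1413 N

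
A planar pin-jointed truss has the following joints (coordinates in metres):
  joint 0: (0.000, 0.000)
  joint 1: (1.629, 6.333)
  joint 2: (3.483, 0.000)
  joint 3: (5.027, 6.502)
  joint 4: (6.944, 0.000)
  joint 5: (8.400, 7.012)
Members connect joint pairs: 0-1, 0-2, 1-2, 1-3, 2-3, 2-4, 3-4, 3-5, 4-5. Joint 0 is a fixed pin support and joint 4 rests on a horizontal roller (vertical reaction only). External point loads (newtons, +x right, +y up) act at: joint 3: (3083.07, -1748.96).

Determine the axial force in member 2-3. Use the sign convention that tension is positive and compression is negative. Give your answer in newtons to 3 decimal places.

N=6 nodes, M=9 members, R=3 reactions → 2N=12, M+R=12
member 0 (0-1): L=6.5392, (cx,cy)=(0.2491,0.9685)
member 1 (0-2): L=3.4830, (cx,cy)=(1.0000,0.0000)
member 2 (1-2): L=6.5988, (cx,cy)=(0.2810,-0.9597)
member 3 (1-3): L=3.4022, (cx,cy)=(0.9988,0.0497)
member 4 (2-3): L=6.6828, (cx,cy)=(0.2310,0.9729)
member 5 (2-4): L=3.4610, (cx,cy)=(1.0000,0.0000)
member 6 (3-4): L=6.7787, (cx,cy)=(0.2828,-0.9592)
member 7 (3-5): L=3.4113, (cx,cy)=(0.9888,0.1495)
member 8 (4-5): L=7.1616, (cx,cy)=(0.2033,0.9791)
solve A·x = −loads:
  F[0-1] = +2482.2540 N (tension)
  F[0-2] = +2464.7038 N (tension)
  F[1-2] = -2437.3634 N (compression)
  F[1-3] = +1304.7787 N (tension)
  F[2-3] = +2404.2338 N (tension)
  F[2-4] = +1224.4265 N (tension)
  F[3-4] = -4329.6979 N (compression)
  F[3-5] = -0.0000 N (compression)
  F[4-5] = -0.0000 N (compression)
  Rx@0 = -3083.0700 N
  Ry@0 = -2403.9984 N
  Ry@4 = +4152.9584 N

2404.234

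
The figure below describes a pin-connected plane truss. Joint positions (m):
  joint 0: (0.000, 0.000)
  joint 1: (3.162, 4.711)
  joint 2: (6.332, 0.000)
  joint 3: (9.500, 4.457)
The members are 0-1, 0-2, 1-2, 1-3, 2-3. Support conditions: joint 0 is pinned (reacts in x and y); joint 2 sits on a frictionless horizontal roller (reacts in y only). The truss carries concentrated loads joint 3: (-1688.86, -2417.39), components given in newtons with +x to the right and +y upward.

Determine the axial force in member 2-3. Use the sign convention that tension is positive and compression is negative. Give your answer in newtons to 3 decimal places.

-2964.433

N=4 nodes, M=5 members, R=3 reactions → 2N=8, M+R=8
member 0 (0-1): L=5.6738, (cx,cy)=(0.5573,0.8303)
member 1 (0-2): L=6.3320, (cx,cy)=(1.0000,0.0000)
member 2 (1-2): L=5.6782, (cx,cy)=(0.5583,-0.8297)
member 3 (1-3): L=6.3431, (cx,cy)=(0.9992,-0.0400)
member 4 (2-3): L=5.4682, (cx,cy)=(0.5794,0.8151)
solve A·x = −loads:
  F[0-1] = +24.9247 N (tension)
  F[0-2] = -1702.7506 N (compression)
  F[1-2] = -26.3252 N (compression)
  F[1-3] = +28.6101 N (tension)
  F[2-3] = -2964.4328 N (compression)
  Rx@0 = +1688.8600 N
  Ry@0 = -20.6953 N
  Ry@2 = +2438.0853 N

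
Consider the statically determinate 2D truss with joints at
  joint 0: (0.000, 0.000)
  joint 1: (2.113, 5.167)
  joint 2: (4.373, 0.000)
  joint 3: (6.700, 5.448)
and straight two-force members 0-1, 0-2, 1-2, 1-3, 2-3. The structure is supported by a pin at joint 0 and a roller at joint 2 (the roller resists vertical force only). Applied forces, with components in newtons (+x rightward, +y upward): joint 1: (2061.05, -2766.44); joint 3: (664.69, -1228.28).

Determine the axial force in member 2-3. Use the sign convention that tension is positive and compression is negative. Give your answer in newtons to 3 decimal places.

-1416.987

N=4 nodes, M=5 members, R=3 reactions → 2N=8, M+R=8
member 0 (0-1): L=5.5824, (cx,cy)=(0.3785,0.9256)
member 1 (0-2): L=4.3730, (cx,cy)=(1.0000,0.0000)
member 2 (1-2): L=5.6396, (cx,cy)=(0.4007,-0.9162)
member 3 (1-3): L=4.5956, (cx,cy)=(0.9981,0.0611)
member 4 (2-3): L=5.9242, (cx,cy)=(0.3928,0.9196)
solve A·x = −loads:
  F[0-1] = +2687.1855 N (tension)
  F[0-2] = +1708.6020 N (tension)
  F[1-2] = -5652.5923 N (compression)
  F[1-3] = +1223.5697 N (tension)
  F[2-3] = -1416.9867 N (compression)
  Rx@0 = -2725.7400 N
  Ry@0 = -2487.2467 N
  Ry@2 = +6481.9667 N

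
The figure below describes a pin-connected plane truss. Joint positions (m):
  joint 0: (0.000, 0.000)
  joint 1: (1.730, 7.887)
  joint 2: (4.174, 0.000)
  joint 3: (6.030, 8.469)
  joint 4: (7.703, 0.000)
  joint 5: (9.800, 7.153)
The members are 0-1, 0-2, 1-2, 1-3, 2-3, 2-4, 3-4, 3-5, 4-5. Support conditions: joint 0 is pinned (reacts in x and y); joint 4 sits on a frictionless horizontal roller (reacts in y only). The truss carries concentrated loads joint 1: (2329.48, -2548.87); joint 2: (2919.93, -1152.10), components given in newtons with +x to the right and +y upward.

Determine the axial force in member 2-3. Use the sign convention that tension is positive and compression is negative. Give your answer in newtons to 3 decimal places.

3879.989

N=6 nodes, M=9 members, R=3 reactions → 2N=12, M+R=12
member 0 (0-1): L=8.0745, (cx,cy)=(0.2143,0.9768)
member 1 (0-2): L=4.1740, (cx,cy)=(1.0000,0.0000)
member 2 (1-2): L=8.2570, (cx,cy)=(0.2960,-0.9552)
member 3 (1-3): L=4.3392, (cx,cy)=(0.9910,0.1341)
member 4 (2-3): L=8.6700, (cx,cy)=(0.2141,0.9768)
member 5 (2-4): L=3.5290, (cx,cy)=(1.0000,0.0000)
member 6 (3-4): L=8.6327, (cx,cy)=(0.1938,-0.9810)
member 7 (3-5): L=3.9931, (cx,cy)=(0.9441,-0.3296)
member 8 (4-5): L=7.4540, (cx,cy)=(0.2813,0.9596)
solve A·x = −loads:
  F[0-1] = -121.9482 N (compression)
  F[0-2] = +5275.5380 N (tension)
  F[1-2] = -2761.6932 N (compression)
  F[1-3] = -1552.1951 N (compression)
  F[2-3] = +3879.9894 N (tension)
  F[2-4] = +707.5737 N (tension)
  F[3-4] = -3651.0733 N (compression)
  F[3-5] = +0.0000 N (tension)
  F[4-5] = -0.0000 N (compression)
  Rx@0 = -5249.4100 N
  Ry@0 = +119.1163 N
  Ry@4 = +3581.8537 N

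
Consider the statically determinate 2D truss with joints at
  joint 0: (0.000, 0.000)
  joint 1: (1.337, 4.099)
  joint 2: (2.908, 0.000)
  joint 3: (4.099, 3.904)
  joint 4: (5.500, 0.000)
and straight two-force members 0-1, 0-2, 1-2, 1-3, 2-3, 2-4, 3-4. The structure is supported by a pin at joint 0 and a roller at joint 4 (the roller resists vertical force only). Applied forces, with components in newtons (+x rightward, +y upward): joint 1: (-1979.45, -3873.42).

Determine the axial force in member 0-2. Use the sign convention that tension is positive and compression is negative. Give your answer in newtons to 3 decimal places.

-541.969

N=5 nodes, M=7 members, R=3 reactions → 2N=10, M+R=10
member 0 (0-1): L=4.3115, (cx,cy)=(0.3101,0.9507)
member 1 (0-2): L=2.9080, (cx,cy)=(1.0000,0.0000)
member 2 (1-2): L=4.3897, (cx,cy)=(0.3579,-0.9338)
member 3 (1-3): L=2.7689, (cx,cy)=(0.9975,-0.0704)
member 4 (2-3): L=4.0816, (cx,cy)=(0.2918,0.9565)
member 5 (2-4): L=2.5920, (cx,cy)=(1.0000,0.0000)
member 6 (3-4): L=4.1478, (cx,cy)=(0.3378,-0.9412)
solve A·x = −loads:
  F[0-1] = -4635.5693 N (compression)
  F[0-2] = -541.9689 N (compression)
  F[1-2] = +545.2645 N (tension)
  F[1-3] = +347.6931 N (tension)
  F[2-3] = -532.3164 N (compression)
  F[2-4] = -191.5024 N (compression)
  F[3-4] = +566.9581 N (tension)
  Rx@0 = +1979.4500 N
  Ry@0 = +4407.0569 N
  Ry@4 = -533.6369 N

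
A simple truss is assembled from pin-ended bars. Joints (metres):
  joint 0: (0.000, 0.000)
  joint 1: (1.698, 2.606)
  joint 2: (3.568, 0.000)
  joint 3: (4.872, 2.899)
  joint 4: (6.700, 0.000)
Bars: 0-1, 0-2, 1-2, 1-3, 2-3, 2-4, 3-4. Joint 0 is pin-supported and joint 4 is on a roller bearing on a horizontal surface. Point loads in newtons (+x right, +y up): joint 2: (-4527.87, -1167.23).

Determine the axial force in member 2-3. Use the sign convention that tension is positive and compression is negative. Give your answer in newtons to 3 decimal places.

752.502

N=5 nodes, M=7 members, R=3 reactions → 2N=10, M+R=10
member 0 (0-1): L=3.1104, (cx,cy)=(0.5459,0.8378)
member 1 (0-2): L=3.5680, (cx,cy)=(1.0000,0.0000)
member 2 (1-2): L=3.2075, (cx,cy)=(0.5830,-0.8125)
member 3 (1-3): L=3.1875, (cx,cy)=(0.9958,0.0919)
member 4 (2-3): L=3.1788, (cx,cy)=(0.4102,0.9120)
member 5 (2-4): L=3.1320, (cx,cy)=(1.0000,0.0000)
member 6 (3-4): L=3.4272, (cx,cy)=(0.5334,-0.8459)
solve A·x = −loads:
  F[0-1] = -651.2412 N (compression)
  F[0-2] = -4172.3478 N (compression)
  F[1-2] = +591.9720 N (tension)
  F[1-3] = -703.6246 N (compression)
  F[2-3] = +752.5025 N (tension)
  F[2-4] = +391.9534 N (tension)
  F[3-4] = -734.8510 N (compression)
  Rx@0 = +4527.8700 N
  Ry@0 = +545.6365 N
  Ry@4 = +621.5935 N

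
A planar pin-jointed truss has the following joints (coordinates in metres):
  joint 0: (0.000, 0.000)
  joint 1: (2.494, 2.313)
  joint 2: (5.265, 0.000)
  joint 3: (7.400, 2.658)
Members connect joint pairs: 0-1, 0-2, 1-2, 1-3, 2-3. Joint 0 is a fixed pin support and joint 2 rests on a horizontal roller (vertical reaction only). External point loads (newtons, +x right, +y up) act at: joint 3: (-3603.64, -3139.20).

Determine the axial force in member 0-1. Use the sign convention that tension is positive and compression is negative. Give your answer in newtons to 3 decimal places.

-803.386

N=4 nodes, M=5 members, R=3 reactions → 2N=8, M+R=8
member 0 (0-1): L=3.4015, (cx,cy)=(0.7332,0.6800)
member 1 (0-2): L=5.2650, (cx,cy)=(1.0000,0.0000)
member 2 (1-2): L=3.6095, (cx,cy)=(0.7677,-0.6408)
member 3 (1-3): L=4.9181, (cx,cy)=(0.9975,0.0701)
member 4 (2-3): L=3.4093, (cx,cy)=(0.6262,0.7796)
solve A·x = −loads:
  F[0-1] = -803.3863 N (compression)
  F[0-2] = -3014.5874 N (compression)
  F[1-2] = +726.6570 N (tension)
  F[1-3] = -1149.7386 N (compression)
  F[2-3] = -3923.0411 N (compression)
  Rx@0 = +3603.6400 N
  Ry@0 = +546.3026 N
  Ry@2 = +2592.8974 N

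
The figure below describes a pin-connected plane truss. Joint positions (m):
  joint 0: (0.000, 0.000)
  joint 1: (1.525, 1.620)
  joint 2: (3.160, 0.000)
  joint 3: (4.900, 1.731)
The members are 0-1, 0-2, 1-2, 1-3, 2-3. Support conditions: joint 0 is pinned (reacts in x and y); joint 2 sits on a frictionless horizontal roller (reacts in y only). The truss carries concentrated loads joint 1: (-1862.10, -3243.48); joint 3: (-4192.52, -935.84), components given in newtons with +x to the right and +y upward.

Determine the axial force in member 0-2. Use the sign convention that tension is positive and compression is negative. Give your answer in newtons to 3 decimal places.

-1899.364

N=4 nodes, M=5 members, R=3 reactions → 2N=8, M+R=8
member 0 (0-1): L=2.2249, (cx,cy)=(0.6854,0.7281)
member 1 (0-2): L=3.1600, (cx,cy)=(1.0000,0.0000)
member 2 (1-2): L=2.3017, (cx,cy)=(0.7104,-0.7038)
member 3 (1-3): L=3.3768, (cx,cy)=(0.9995,0.0329)
member 4 (2-3): L=2.4544, (cx,cy)=(0.7089,0.7053)
solve A·x = −loads:
  F[0-1] = -6062.2197 N (compression)
  F[0-2] = -1899.3637 N (compression)
  F[1-2] = +1506.0554 N (tension)
  F[1-3] = -3364.8129 N (compression)
  F[2-3] = -1170.0962 N (compression)
  Rx@0 = +6054.6200 N
  Ry@0 = +4414.1083 N
  Ry@2 = -234.7883 N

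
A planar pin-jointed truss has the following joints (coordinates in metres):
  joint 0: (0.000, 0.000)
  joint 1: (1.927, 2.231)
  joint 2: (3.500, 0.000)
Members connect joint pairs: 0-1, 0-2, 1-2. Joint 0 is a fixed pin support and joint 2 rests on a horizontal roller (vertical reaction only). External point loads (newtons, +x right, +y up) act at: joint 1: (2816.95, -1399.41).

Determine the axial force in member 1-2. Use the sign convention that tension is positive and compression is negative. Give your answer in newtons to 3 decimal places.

-3139.771

N=3 nodes, M=3 members, R=3 reactions → 2N=6, M+R=6
member 0 (0-1): L=2.9480, (cx,cy)=(0.6537,0.7568)
member 1 (0-2): L=3.5000, (cx,cy)=(1.0000,0.0000)
member 2 (1-2): L=2.7298, (cx,cy)=(0.5762,-0.8173)
solve A·x = −loads:
  F[0-1] = +1541.6132 N (tension)
  F[0-2] = +1809.2529 N (tension)
  F[1-2] = -3139.7708 N (compression)
  Rx@0 = -2816.9500 N
  Ry@0 = -1166.6696 N
  Ry@2 = +2566.0796 N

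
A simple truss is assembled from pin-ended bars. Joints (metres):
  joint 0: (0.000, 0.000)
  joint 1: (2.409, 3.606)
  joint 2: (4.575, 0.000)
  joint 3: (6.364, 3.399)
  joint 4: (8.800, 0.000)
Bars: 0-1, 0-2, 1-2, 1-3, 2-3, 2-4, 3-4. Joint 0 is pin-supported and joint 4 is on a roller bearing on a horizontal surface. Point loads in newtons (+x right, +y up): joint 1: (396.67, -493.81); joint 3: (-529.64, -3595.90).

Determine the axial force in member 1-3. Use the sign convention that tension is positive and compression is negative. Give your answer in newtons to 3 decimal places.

-1934.658

N=5 nodes, M=7 members, R=3 reactions → 2N=10, M+R=10
member 0 (0-1): L=4.3366, (cx,cy)=(0.5555,0.8315)
member 1 (0-2): L=4.5750, (cx,cy)=(1.0000,0.0000)
member 2 (1-2): L=4.2065, (cx,cy)=(0.5149,-0.8572)
member 3 (1-3): L=3.9604, (cx,cy)=(0.9986,-0.0523)
member 4 (2-3): L=3.8411, (cx,cy)=(0.4658,0.8849)
member 5 (2-4): L=4.2250, (cx,cy)=(1.0000,0.0000)
member 6 (3-4): L=4.1818, (cx,cy)=(0.5825,-0.8128)
solve A·x = −loads:
  F[0-1] = -1678.9406 N (compression)
  F[0-2] = +799.6784 N (tension)
  F[1-2] = +1170.4737 N (tension)
  F[1-3] = -1934.6575 N (compression)
  F[2-3] = -1133.8727 N (compression)
  F[2-4] = +1930.4824 N (tension)
  F[3-4] = -3313.9802 N (compression)
  Rx@0 = +132.9700 N
  Ry@0 = +1396.0689 N
  Ry@4 = +2693.6411 N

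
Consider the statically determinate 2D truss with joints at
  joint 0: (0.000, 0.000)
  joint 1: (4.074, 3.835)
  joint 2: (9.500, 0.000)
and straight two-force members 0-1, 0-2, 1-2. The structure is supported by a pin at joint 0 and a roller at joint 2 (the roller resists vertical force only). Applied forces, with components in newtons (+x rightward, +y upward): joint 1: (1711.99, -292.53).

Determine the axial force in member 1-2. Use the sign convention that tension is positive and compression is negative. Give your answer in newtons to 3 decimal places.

N=3 nodes, M=3 members, R=3 reactions → 2N=6, M+R=6
member 0 (0-1): L=5.5951, (cx,cy)=(0.7281,0.6854)
member 1 (0-2): L=9.5000, (cx,cy)=(1.0000,0.0000)
member 2 (1-2): L=6.6444, (cx,cy)=(0.8166,-0.5772)
solve A·x = −loads:
  F[0-1] = +764.5209 N (tension)
  F[0-2] = +1155.3100 N (tension)
  F[1-2] = -1414.7435 N (compression)
  Rx@0 = -1711.9900 N
  Ry@0 = -524.0225 N
  Ry@2 = +816.5525 N

-1414.744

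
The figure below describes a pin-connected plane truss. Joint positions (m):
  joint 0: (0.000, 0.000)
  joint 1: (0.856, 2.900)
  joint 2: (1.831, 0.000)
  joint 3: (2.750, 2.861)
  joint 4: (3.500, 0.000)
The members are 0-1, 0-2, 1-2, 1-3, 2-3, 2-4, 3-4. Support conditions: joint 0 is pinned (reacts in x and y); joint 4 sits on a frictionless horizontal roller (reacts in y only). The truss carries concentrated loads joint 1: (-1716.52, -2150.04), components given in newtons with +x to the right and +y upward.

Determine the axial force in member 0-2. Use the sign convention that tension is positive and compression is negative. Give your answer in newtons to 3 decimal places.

-817.289

N=5 nodes, M=7 members, R=3 reactions → 2N=10, M+R=10
member 0 (0-1): L=3.0237, (cx,cy)=(0.2831,0.9591)
member 1 (0-2): L=1.8310, (cx,cy)=(1.0000,0.0000)
member 2 (1-2): L=3.0595, (cx,cy)=(0.3187,-0.9479)
member 3 (1-3): L=1.8944, (cx,cy)=(0.9998,-0.0206)
member 4 (2-3): L=3.0050, (cx,cy)=(0.3058,0.9521)
member 5 (2-4): L=1.6690, (cx,cy)=(1.0000,0.0000)
member 6 (3-4): L=2.9577, (cx,cy)=(0.2536,-0.9673)
solve A·x = −loads:
  F[0-1] = -3176.4039 N (compression)
  F[0-2] = -817.2887 N (compression)
  F[1-2] = +934.4429 N (tension)
  F[1-3] = +519.6124 N (tension)
  F[2-3] = -930.2968 N (compression)
  F[2-4] = -234.9933 N (compression)
  F[3-4] = +926.7106 N (tension)
  Rx@0 = +1716.5200 N
  Ry@0 = +3046.4611 N
  Ry@4 = -896.4211 N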